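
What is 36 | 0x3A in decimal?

62

36 = 100100
0x3A = 111010
 OR → 111110 = 62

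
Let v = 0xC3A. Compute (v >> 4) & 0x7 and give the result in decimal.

3

v = 110000111010
Shift right by 4: 11000011
Mask low 3 bits: 011 = 3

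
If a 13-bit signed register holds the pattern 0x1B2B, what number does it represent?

-1237

pattern = 1101100101011 (MSB is 1 ⇒ negative)
Invert: 0010011010100, add 1 → 0010011010101 = 1237, so the value is -1237.
(Equivalently: 6955 - 2^13 = 6955 - 8192 = -1237.)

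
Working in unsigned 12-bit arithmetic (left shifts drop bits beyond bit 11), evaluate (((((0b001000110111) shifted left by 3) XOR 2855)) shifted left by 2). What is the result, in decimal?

2684

0b001000110111 = 001000110111
→ shifted left by 3 (mod 2^12) → 000110111000 = 440
2855 = 101100100111
→ XOR → 101010011111 = 2719
→ shifted left by 2 (mod 2^12) → 101001111100 = 2684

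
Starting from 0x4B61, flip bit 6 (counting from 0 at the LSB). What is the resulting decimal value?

x = 0100101101100001
bit 6 is currently 1; toggle it via x ^ (1 << 6) = x ^ 64
→ 0100101100100001 = 19233

19233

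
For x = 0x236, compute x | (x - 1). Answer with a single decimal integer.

567

x = 1000110110 = 566
x - 1 = 1000110101
OR    = 1000110111 = 567
(x | (x - 1) sets all bits below the lowest set bit.)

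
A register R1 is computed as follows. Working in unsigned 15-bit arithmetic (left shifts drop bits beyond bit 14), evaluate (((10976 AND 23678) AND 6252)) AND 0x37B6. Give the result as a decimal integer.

10976 = 010101011100000
23678 = 101110001111110
→ AND → 000100001100000 = 2144
6252 = 001100001101100
→ AND → 000100001100000 = 2144
0x37B6 = 011011110110110
→ AND → 000000000100000 = 32

32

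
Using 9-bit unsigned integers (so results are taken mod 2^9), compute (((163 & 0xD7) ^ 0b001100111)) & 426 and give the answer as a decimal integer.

160

163 = 010100011
0xD7 = 011010111
→ & → 010000011 = 131
0b001100111 = 001100111
→ ^ → 011100100 = 228
426 = 110101010
→ & → 010100000 = 160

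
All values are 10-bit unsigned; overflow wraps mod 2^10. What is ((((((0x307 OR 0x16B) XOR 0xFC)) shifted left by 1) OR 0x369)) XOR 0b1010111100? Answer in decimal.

467

0x307 = 1100000111
0x16B = 0101101011
→ OR → 1101101111 = 879
0xFC = 0011111100
→ XOR → 1110010011 = 915
→ shifted left by 1 (mod 2^10) → 1100100110 = 806
0x369 = 1101101001
→ OR → 1101101111 = 879
0b1010111100 = 1010111100
→ XOR → 0111010011 = 467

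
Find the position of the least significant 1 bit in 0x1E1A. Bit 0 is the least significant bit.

0x1E1A = 1111000011010
Trailing zeros: 1, so the lowest set bit is bit 1 (value 2).

1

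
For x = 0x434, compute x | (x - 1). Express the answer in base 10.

x = 10000110100 = 1076
x - 1 = 10000110011
OR    = 10000110111 = 1079
(x | (x - 1) sets all bits below the lowest set bit.)

1079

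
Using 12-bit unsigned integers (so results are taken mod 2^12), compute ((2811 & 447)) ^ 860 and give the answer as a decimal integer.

999

2811 = 101011111011
447 = 000110111111
→ & → 000010111011 = 187
860 = 001101011100
→ ^ → 001111100111 = 999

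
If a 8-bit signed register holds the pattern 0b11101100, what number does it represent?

-20

pattern = 11101100 (MSB is 1 ⇒ negative)
Invert: 00010011, add 1 → 00010100 = 20, so the value is -20.
(Equivalently: 236 - 2^8 = 236 - 256 = -20.)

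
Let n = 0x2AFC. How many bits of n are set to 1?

9

0x2AFC = 10101011111100
Count the 1s: 1 + 1 + 1 + 1 + 1 + 1 + 1 + 1 + 1 = 9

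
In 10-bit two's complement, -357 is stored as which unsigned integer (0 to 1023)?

357 in 10 bits: 0101100101
Invert: 1010011010
Add 1:  1010011011 = 667
(Check: 2^10 - 357 = 1024 - 357 = 667.)

667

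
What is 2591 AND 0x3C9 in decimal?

521

2591 = 101000011111
0x3C9 = 001111001001
AND → 001000001001 = 521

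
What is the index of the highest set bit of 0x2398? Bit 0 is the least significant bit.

0x2398 = 10001110011000
The topmost 1 is at position 13 (since 2^13 = 8192 ≤ 9112 < 16384).

13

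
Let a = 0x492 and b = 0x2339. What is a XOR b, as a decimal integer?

0x492 = 00010010010010
0x2339 = 10001100111001
XOR → 10011110101011 = 10155

10155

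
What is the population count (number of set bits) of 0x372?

6

0x372 = 1101110010
Count the 1s: 1 + 1 + 1 + 1 + 1 + 1 = 6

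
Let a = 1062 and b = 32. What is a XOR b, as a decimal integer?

1030

1062 = 10000100110
32 = 00000100000
XOR → 10000000110 = 1030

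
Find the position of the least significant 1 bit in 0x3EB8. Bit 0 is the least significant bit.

0x3EB8 = 11111010111000
Trailing zeros: 3, so the lowest set bit is bit 3 (value 8).

3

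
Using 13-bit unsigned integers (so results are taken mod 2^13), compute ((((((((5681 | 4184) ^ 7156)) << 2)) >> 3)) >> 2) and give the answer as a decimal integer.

177

5681 = 1011000110001
4184 = 1000001011000
→ | → 1011001111001 = 5753
7156 = 1101111110100
→ ^ → 0110110001101 = 3469
→ << 2 (mod 2^13) → 1011000110100 = 5684
→ >> 3 → 0001011000110 = 710
→ >> 2 → 0000010110001 = 177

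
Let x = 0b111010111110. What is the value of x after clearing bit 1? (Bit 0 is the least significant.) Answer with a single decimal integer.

x = 111010111110
bit 1 is currently 1; clear it via x & ~(1 << 1) = x & ~2
→ 111010111100 = 3772

3772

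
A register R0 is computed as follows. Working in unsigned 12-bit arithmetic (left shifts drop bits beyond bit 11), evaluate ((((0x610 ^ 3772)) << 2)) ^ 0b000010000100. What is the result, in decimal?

564

0x610 = 011000010000
3772 = 111010111100
→ ^ → 100010101100 = 2220
→ << 2 (mod 2^12) → 001010110000 = 688
0b000010000100 = 000010000100
→ ^ → 001000110100 = 564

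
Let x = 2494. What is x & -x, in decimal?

2

x = 100110111110 = 2494
-x (two's complement) = …011001000010
AND   = 000000000010 = 2
(x & -x isolates the lowest set bit of x.)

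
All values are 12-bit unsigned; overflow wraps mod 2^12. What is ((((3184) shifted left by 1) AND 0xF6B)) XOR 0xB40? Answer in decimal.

3184 = 110001110000
→ shifted left by 1 (mod 2^12) → 100011100000 = 2272
0xF6B = 111101101011
→ AND → 100001100000 = 2144
0xB40 = 101101000000
→ XOR → 001100100000 = 800

800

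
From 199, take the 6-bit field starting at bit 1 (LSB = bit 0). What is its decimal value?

35

v = 11000111
Shift right by 1: 1100011
Mask low 6 bits: 100011 = 35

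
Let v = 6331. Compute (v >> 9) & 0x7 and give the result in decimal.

v = 01100010111011
Shift right by 9: 01100
Mask low 3 bits: 100 = 4

4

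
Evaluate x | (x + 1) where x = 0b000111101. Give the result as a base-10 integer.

63

x = 111101 = 61
x + 1 = 111110
OR    = 111111 = 63
(x | (x + 1) sets the lowest cleared bit.)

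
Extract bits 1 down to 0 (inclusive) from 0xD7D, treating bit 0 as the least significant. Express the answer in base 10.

1

v = 110101111101
Shift right by 0: 110101111101
Mask low 2 bits: 01 = 1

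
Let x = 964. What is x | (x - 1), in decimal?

x = 1111000100 = 964
x - 1 = 1111000011
OR    = 1111000111 = 967
(x | (x - 1) sets all bits below the lowest set bit.)

967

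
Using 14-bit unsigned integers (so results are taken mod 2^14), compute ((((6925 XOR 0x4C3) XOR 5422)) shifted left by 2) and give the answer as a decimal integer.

6925 = 01101100001101
0x4C3 = 00010011000011
→ XOR → 01111111001110 = 8142
5422 = 01010100101110
→ XOR → 00101011100000 = 2784
→ shifted left by 2 (mod 2^14) → 10101110000000 = 11136

11136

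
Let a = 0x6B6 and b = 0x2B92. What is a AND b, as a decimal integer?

658

0x6B6 = 00011010110110
0x2B92 = 10101110010010
AND → 00001010010010 = 658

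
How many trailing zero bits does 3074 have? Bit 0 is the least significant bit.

3074 = 110000000010
Trailing zeros: 1, so the lowest set bit is bit 1 (value 2).

1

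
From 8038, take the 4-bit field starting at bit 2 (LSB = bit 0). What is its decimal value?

v = 1111101100110
Shift right by 2: 11111011001
Mask low 4 bits: 1001 = 9

9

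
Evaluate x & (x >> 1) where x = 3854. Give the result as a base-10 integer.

1798

x = 111100001110 = 3854
x>>1 = 011110000111
AND  = 011100000110 = 1798
(x & (x >> 1) has a 1 wherever x has two consecutive 1 bits.)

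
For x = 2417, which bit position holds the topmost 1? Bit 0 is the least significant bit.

11

2417 = 100101110001
The topmost 1 is at position 11 (since 2^11 = 2048 ≤ 2417 < 4096).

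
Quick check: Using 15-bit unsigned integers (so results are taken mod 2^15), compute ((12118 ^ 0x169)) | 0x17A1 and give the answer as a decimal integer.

12118 = 010111101010110
0x169 = 000000101101001
→ ^ → 010111000111111 = 11839
0x17A1 = 001011110100001
→ | → 011111110111111 = 16319

16319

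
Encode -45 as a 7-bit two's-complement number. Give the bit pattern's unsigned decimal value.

45 in 7 bits: 0101101
Invert: 1010010
Add 1:  1010011 = 83
(Check: 2^7 - 45 = 128 - 45 = 83.)

83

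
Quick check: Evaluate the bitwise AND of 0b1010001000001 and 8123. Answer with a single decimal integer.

a = 1010001000001
8123 = 1111110111011
AND → 1010000000001 = 5121

5121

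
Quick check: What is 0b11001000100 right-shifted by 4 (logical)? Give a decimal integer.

100

x = 11001000100
shift right by 4 → 00001100100 = 100
(equivalently, floor(1604 / 16))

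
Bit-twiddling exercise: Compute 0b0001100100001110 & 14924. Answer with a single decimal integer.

6156

a = 01100100001110
14924 = 11101001001100
AND → 01100000001100 = 6156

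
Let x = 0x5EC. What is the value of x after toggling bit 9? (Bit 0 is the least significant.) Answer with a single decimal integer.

x = 10111101100
bit 9 is currently 0; toggle it via x ^ (1 << 9) = x ^ 512
→ 11111101100 = 2028

2028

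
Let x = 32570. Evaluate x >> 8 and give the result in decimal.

127

32570 = 111111100111010
shift right by 8 → 000000001111111 = 127
(equivalently, floor(32570 / 256))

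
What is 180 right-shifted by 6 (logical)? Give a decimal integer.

2

180 = 10110100
shift right by 6 → 00000010 = 2
(equivalently, floor(180 / 64))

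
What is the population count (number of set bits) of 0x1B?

0x1B = 11011
Count the 1s: 1 + 1 + 1 + 1 = 4

4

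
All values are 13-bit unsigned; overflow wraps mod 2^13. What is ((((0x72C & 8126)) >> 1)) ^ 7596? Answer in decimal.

0x72C = 0011100101100
8126 = 1111110111110
→ & → 0011100101100 = 1836
→ >> 1 → 0001110010110 = 918
7596 = 1110110101100
→ ^ → 1111000111010 = 7738

7738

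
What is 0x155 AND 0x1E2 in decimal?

320

0x155 = 101010101
0x1E2 = 111100010
AND → 101000000 = 320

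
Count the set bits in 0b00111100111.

7

n = 111100111
Count the 1s: 1 + 1 + 1 + 1 + 1 + 1 + 1 = 7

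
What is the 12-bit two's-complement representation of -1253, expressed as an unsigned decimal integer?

1253 in 12 bits: 010011100101
Invert: 101100011010
Add 1:  101100011011 = 2843
(Check: 2^12 - 1253 = 4096 - 1253 = 2843.)

2843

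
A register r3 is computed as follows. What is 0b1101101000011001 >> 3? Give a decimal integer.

6979

x = 1101101000011001
shift right by 3 → 0001101101000011 = 6979
(equivalently, floor(55833 / 8))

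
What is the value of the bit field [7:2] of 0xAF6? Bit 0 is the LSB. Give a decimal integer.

v = 0101011110110
Shift right by 2: 01010111101
Mask low 6 bits: 111101 = 61

61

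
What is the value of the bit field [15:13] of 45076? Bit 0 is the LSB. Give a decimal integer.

5

v = 1011000000010100
Shift right by 13: 101
Mask low 3 bits: 101 = 5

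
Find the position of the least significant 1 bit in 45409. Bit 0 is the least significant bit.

0

45409 = 1011000101100001
Trailing zeros: 0, so the lowest set bit is bit 0 (value 1).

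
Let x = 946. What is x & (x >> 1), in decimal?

400

x = 1110110010 = 946
x>>1 = 0111011001
AND  = 0110010000 = 400
(x & (x >> 1) has a 1 wherever x has two consecutive 1 bits.)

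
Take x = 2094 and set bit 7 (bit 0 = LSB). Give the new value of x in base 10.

2222

x = 100000101110
bit 7 is currently 0; set it via x | (1 << 7) = x | 128
→ 100010101110 = 2222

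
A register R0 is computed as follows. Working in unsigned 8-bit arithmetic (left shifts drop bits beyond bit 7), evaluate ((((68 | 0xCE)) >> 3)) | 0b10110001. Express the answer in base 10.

68 = 01000100
0xCE = 11001110
→ | → 11001110 = 206
→ >> 3 → 00011001 = 25
0b10110001 = 10110001
→ | → 10111001 = 185

185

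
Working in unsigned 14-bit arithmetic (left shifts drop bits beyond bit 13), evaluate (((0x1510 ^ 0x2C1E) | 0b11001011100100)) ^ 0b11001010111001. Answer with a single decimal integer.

0x1510 = 01010100010000
0x2C1E = 10110000011110
→ ^ → 11100100001110 = 14606
0b11001011100100 = 11001011100100
→ | → 11101111101110 = 15342
0b11001010111001 = 11001010111001
→ ^ → 00100101010111 = 2391

2391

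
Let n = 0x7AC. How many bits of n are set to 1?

0x7AC = 11110101100
Count the 1s: 1 + 1 + 1 + 1 + 1 + 1 + 1 = 7

7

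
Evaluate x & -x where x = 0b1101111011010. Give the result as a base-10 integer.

2

x = 1101111011010 = 7130
-x (two's complement) = …0010000100110
AND   = 0000000000010 = 2
(x & -x isolates the lowest set bit of x.)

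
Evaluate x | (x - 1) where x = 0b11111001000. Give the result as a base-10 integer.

x = 11111001000 = 1992
x - 1 = 11111000111
OR    = 11111001111 = 1999
(x | (x - 1) sets all bits below the lowest set bit.)

1999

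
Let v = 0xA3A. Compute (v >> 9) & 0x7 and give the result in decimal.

v = 101000111010
Shift right by 9: 101
Mask low 3 bits: 101 = 5

5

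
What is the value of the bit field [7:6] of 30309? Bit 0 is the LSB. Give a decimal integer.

v = 111011001100101
Shift right by 6: 111011001
Mask low 2 bits: 01 = 1

1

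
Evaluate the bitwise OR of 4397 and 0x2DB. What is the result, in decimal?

5119

4397 = 1000100101101
0x2DB = 0001011011011
 OR → 1001111111111 = 5119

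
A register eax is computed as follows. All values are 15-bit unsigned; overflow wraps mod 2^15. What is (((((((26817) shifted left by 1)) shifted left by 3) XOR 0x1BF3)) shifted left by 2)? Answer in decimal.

26817 = 110100011000001
→ shifted left by 1 (mod 2^15) → 101000110000010 = 20866
→ shifted left by 3 (mod 2^15) → 000110000010000 = 3088
0x1BF3 = 001101111110011
→ XOR → 001011111100011 = 6115
→ shifted left by 2 (mod 2^15) → 101111110001100 = 24460

24460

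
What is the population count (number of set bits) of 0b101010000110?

5

n = 101010000110
Count the 1s: 1 + 1 + 1 + 1 + 1 = 5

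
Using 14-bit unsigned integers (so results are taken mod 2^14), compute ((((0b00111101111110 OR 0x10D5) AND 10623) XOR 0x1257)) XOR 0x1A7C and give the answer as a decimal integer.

0b00111101111110 = 00111101111110
0x10D5 = 01000011010101
→ OR → 01111111111111 = 8191
10623 = 10100101111111
→ AND → 00100101111111 = 2431
0x1257 = 01001001010111
→ XOR → 01101100101000 = 6952
0x1A7C = 01101001111100
→ XOR → 00000101010100 = 340

340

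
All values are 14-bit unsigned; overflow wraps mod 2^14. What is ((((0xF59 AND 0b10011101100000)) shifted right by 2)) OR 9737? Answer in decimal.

0xF59 = 00111101011001
0b10011101100000 = 10011101100000
→ AND → 00011101000000 = 1856
→ shifted right by 2 → 00000111010000 = 464
9737 = 10011000001001
→ OR → 10011111011001 = 10201

10201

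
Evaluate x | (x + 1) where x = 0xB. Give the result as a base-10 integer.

15

x = 1011 = 11
x + 1 = 1100
OR    = 1111 = 15
(x | (x + 1) sets the lowest cleared bit.)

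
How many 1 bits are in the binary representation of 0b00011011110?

n = 11011110
Count the 1s: 1 + 1 + 1 + 1 + 1 + 1 = 6

6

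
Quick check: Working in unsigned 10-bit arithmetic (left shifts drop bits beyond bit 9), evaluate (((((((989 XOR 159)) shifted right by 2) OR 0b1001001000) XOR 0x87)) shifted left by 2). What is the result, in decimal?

380

989 = 1111011101
159 = 0010011111
→ XOR → 1101000010 = 834
→ shifted right by 2 → 0011010000 = 208
0b1001001000 = 1001001000
→ OR → 1011011000 = 728
0x87 = 0010000111
→ XOR → 1001011111 = 607
→ shifted left by 2 (mod 2^10) → 0101111100 = 380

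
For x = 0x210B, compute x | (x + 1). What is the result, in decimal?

x = 10000100001011 = 8459
x + 1 = 10000100001100
OR    = 10000100001111 = 8463
(x | (x + 1) sets the lowest cleared bit.)

8463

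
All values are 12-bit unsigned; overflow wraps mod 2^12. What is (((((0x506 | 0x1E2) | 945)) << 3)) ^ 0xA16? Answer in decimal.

1454

0x506 = 010100000110
0x1E2 = 000111100010
→ | → 010111100110 = 1510
945 = 001110110001
→ | → 011111110111 = 2039
→ << 3 (mod 2^12) → 111110111000 = 4024
0xA16 = 101000010110
→ ^ → 010110101110 = 1454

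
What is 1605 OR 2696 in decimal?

1605 = 011001000101
2696 = 101010001000
 OR → 111011001101 = 3789

3789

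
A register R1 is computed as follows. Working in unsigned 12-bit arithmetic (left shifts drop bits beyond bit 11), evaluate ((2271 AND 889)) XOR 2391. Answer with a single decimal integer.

2318

2271 = 100011011111
889 = 001101111001
→ AND → 000001011001 = 89
2391 = 100101010111
→ XOR → 100100001110 = 2318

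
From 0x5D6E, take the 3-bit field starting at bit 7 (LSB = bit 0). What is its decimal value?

2

v = 101110101101110
Shift right by 7: 10111010
Mask low 3 bits: 010 = 2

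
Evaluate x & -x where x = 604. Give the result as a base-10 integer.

4

x = 1001011100 = 604
-x (two's complement) = …0110100100
AND   = 0000000100 = 4
(x & -x isolates the lowest set bit of x.)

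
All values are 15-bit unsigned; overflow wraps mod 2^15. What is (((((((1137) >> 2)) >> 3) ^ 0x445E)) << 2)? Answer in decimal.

4596

1137 = 000010001110001
→ >> 2 → 000000100011100 = 284
→ >> 3 → 000000000100011 = 35
0x445E = 100010001011110
→ ^ → 100010001111101 = 17533
→ << 2 (mod 2^15) → 001000111110100 = 4596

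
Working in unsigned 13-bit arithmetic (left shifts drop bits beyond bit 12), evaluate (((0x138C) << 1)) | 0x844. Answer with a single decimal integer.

0x138C = 1001110001100
→ << 1 (mod 2^13) → 0011100011000 = 1816
0x844 = 0100001000100
→ | → 0111101011100 = 3932

3932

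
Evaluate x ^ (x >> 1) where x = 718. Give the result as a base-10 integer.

x = 1011001110 = 718
x>>1 = 0101100111
XOR  = 1110101001 = 937
(x ^ (x >> 1) gives the standard binary-reflected Gray code of x.)

937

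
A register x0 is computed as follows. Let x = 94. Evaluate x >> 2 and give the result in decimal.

23

94 = 1011110
shift right by 2 → 0010111 = 23
(equivalently, floor(94 / 4))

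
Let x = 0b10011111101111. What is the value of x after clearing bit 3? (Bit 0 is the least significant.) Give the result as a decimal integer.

10215

x = 10011111101111
bit 3 is currently 1; clear it via x & ~(1 << 3) = x & ~8
→ 10011111100111 = 10215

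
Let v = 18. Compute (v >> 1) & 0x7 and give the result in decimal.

v = 00010010
Shift right by 1: 0001001
Mask low 3 bits: 001 = 1

1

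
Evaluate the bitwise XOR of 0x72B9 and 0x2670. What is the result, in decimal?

0x72B9 = 111001010111001
0x2670 = 010011001110000
XOR → 101010011001001 = 21705

21705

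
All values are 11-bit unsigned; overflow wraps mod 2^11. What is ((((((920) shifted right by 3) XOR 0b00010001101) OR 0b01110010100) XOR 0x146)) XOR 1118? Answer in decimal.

920 = 01110011000
→ shifted right by 3 → 00001110011 = 115
0b00010001101 = 00010001101
→ XOR → 00011111110 = 254
0b01110010100 = 01110010100
→ OR → 01111111110 = 1022
0x146 = 00101000110
→ XOR → 01010111000 = 696
1118 = 10001011110
→ XOR → 11011100110 = 1766

1766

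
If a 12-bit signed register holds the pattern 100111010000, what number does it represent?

pattern = 100111010000 (MSB is 1 ⇒ negative)
Invert: 011000101111, add 1 → 011000110000 = 1584, so the value is -1584.
(Equivalently: 2512 - 2^12 = 2512 - 4096 = -1584.)

-1584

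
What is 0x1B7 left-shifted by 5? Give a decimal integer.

0x1B7 = 00000110110111
shift left by 5 → 11011011100000 = 14048
(equivalently, 439 × 2^5 = 439 × 32)

14048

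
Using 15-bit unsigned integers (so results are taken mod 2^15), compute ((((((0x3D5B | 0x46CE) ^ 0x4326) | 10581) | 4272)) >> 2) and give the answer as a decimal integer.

3967

0x3D5B = 011110101011011
0x46CE = 100011011001110
→ | → 111111111011111 = 32735
0x4326 = 100001100100110
→ ^ → 011110011111001 = 15609
10581 = 010100101010101
→ | → 011110111111101 = 15869
4272 = 001000010110000
→ | → 011110111111101 = 15869
→ >> 2 → 000111101111111 = 3967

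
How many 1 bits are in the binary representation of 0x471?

5

0x471 = 10001110001
Count the 1s: 1 + 1 + 1 + 1 + 1 = 5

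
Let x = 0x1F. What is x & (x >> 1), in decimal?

15

x = 11111 = 31
x>>1 = 01111
AND  = 01111 = 15
(x & (x >> 1) has a 1 wherever x has two consecutive 1 bits.)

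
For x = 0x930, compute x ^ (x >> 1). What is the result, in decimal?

x = 100100110000 = 2352
x>>1 = 010010011000
XOR  = 110110101000 = 3496
(x ^ (x >> 1) gives the standard binary-reflected Gray code of x.)

3496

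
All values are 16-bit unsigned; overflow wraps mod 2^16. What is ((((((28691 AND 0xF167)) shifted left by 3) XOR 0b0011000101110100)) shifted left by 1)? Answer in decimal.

28691 = 0111000000010011
0xF167 = 1111000101100111
→ AND → 0111000000000011 = 28675
→ shifted left by 3 (mod 2^16) → 1000000000011000 = 32792
0b0011000101110100 = 0011000101110100
→ XOR → 1011000101101100 = 45420
→ shifted left by 1 (mod 2^16) → 0110001011011000 = 25304

25304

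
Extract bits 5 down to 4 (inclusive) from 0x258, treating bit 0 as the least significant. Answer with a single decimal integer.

v = 1001011000
Shift right by 4: 100101
Mask low 2 bits: 01 = 1

1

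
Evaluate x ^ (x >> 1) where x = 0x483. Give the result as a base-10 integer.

x = 10010000011 = 1155
x>>1 = 01001000001
XOR  = 11011000010 = 1730
(x ^ (x >> 1) gives the standard binary-reflected Gray code of x.)

1730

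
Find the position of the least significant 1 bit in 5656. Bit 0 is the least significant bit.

5656 = 1011000011000
Trailing zeros: 3, so the lowest set bit is bit 3 (value 8).

3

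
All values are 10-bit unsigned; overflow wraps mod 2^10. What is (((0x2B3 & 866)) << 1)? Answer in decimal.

68

0x2B3 = 1010110011
866 = 1101100010
→ & → 1000100010 = 546
→ << 1 (mod 2^10) → 0001000100 = 68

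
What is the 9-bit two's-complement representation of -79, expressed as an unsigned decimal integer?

79 in 9 bits: 001001111
Invert: 110110000
Add 1:  110110001 = 433
(Check: 2^9 - 79 = 512 - 79 = 433.)

433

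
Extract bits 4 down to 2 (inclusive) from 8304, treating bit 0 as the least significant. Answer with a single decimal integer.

4

v = 010000001110000
Shift right by 2: 0100000011100
Mask low 3 bits: 100 = 4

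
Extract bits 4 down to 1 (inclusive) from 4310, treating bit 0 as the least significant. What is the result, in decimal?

11

v = 001000011010110
Shift right by 1: 00100001101011
Mask low 4 bits: 1011 = 11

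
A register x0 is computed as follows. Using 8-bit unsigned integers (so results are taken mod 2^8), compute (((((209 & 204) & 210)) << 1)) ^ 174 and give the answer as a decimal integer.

209 = 11010001
204 = 11001100
→ & → 11000000 = 192
210 = 11010010
→ & → 11000000 = 192
→ << 1 (mod 2^8) → 10000000 = 128
174 = 10101110
→ ^ → 00101110 = 46

46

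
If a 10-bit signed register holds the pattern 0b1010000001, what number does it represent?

pattern = 1010000001 (MSB is 1 ⇒ negative)
Invert: 0101111110, add 1 → 0101111111 = 383, so the value is -383.
(Equivalently: 641 - 2^10 = 641 - 1024 = -383.)

-383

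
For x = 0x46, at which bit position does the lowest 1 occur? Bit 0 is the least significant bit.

0x46 = 1000110
Trailing zeros: 1, so the lowest set bit is bit 1 (value 2).

1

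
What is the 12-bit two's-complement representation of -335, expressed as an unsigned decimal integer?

3761

335 in 12 bits: 000101001111
Invert: 111010110000
Add 1:  111010110001 = 3761
(Check: 2^12 - 335 = 4096 - 335 = 3761.)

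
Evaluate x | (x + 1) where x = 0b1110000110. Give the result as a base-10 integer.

903

x = 1110000110 = 902
x + 1 = 1110000111
OR    = 1110000111 = 903
(x | (x + 1) sets the lowest cleared bit.)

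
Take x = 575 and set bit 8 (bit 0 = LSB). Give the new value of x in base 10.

x = 001000111111
bit 8 is currently 0; set it via x | (1 << 8) = x | 256
→ 001100111111 = 831

831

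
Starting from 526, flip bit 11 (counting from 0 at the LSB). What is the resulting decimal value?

x = 001000001110
bit 11 is currently 0; toggle it via x ^ (1 << 11) = x ^ 2048
→ 101000001110 = 2574

2574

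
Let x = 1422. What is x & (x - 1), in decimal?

1420

x = 10110001110 = 1422
x - 1 = 10110001101
AND   = 10110001100 = 1420
(x & (x - 1) clears the lowest set bit of x.)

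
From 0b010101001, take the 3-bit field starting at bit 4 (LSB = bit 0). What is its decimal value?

2

v = 010101001
Shift right by 4: 01010
Mask low 3 bits: 010 = 2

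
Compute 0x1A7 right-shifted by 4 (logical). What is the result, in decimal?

0x1A7 = 110100111
shift right by 4 → 000011010 = 26
(equivalently, floor(423 / 16))

26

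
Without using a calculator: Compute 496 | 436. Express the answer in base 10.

496 = 111110000
436 = 110110100
 OR → 111110100 = 500

500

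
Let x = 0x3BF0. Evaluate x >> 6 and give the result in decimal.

0x3BF0 = 11101111110000
shift right by 6 → 00000011101111 = 239
(equivalently, floor(15344 / 64))

239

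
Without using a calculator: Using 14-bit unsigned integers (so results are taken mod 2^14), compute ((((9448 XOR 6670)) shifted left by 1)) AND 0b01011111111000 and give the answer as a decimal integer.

9448 = 10010011101000
6670 = 01101000001110
→ XOR → 11111011100110 = 16102
→ shifted left by 1 (mod 2^14) → 11110111001100 = 15820
0b01011111111000 = 01011111111000
→ AND → 01010111001000 = 5576

5576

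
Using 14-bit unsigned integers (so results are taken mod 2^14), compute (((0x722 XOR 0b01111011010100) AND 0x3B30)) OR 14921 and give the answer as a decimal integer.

0x722 = 00011100100010
0b01111011010100 = 01111011010100
→ XOR → 01100111110110 = 6646
0x3B30 = 11101100110000
→ AND → 01100100110000 = 6448
14921 = 11101001001001
→ OR → 11101101111001 = 15225

15225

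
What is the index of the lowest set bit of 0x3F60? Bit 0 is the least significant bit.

5

0x3F60 = 11111101100000
Trailing zeros: 5, so the lowest set bit is bit 5 (value 32).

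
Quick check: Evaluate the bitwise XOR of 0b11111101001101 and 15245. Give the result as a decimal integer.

1216

a = 11111101001101
15245 = 11101110001101
XOR → 00010011000000 = 1216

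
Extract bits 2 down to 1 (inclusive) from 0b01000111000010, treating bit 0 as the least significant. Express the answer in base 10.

1

v = 01000111000010
Shift right by 1: 0100011100001
Mask low 2 bits: 01 = 1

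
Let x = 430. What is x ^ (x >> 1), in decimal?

377

x = 110101110 = 430
x>>1 = 011010111
XOR  = 101111001 = 377
(x ^ (x >> 1) gives the standard binary-reflected Gray code of x.)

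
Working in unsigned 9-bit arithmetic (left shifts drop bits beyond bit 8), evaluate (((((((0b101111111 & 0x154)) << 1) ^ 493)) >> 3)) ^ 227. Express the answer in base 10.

203

0b101111111 = 101111111
0x154 = 101010100
→ & → 101010100 = 340
→ << 1 (mod 2^9) → 010101000 = 168
493 = 111101101
→ ^ → 101000101 = 325
→ >> 3 → 000101000 = 40
227 = 011100011
→ ^ → 011001011 = 203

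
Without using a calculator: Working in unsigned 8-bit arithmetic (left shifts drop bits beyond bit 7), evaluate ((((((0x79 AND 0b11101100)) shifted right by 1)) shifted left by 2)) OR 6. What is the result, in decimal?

214

0x79 = 01111001
0b11101100 = 11101100
→ AND → 01101000 = 104
→ shifted right by 1 → 00110100 = 52
→ shifted left by 2 (mod 2^8) → 11010000 = 208
6 = 00000110
→ OR → 11010110 = 214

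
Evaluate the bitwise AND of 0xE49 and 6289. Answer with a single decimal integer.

0xE49 = 0111001001001
6289 = 1100010010001
AND → 0100000000001 = 2049

2049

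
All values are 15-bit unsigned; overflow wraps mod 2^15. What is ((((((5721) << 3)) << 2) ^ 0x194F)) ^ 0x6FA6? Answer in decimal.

15817

5721 = 001011001011001
→ << 3 (mod 2^15) → 011001011001000 = 13000
→ << 2 (mod 2^15) → 100101100100000 = 19232
0x194F = 001100101001111
→ ^ → 101001001101111 = 21103
0x6FA6 = 110111110100110
→ ^ → 011110111001001 = 15817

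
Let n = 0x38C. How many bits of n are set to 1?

5

0x38C = 1110001100
Count the 1s: 1 + 1 + 1 + 1 + 1 = 5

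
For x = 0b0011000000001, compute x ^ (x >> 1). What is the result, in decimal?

1281

x = 11000000001 = 1537
x>>1 = 01100000000
XOR  = 10100000001 = 1281
(x ^ (x >> 1) gives the standard binary-reflected Gray code of x.)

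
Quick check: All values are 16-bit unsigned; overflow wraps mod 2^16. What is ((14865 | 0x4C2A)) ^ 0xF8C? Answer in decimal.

29111

14865 = 0011101000010001
0x4C2A = 0100110000101010
→ | → 0111111000111011 = 32315
0xF8C = 0000111110001100
→ ^ → 0111000110110111 = 29111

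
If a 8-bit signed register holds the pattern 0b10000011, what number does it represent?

-125

pattern = 10000011 (MSB is 1 ⇒ negative)
Invert: 01111100, add 1 → 01111101 = 125, so the value is -125.
(Equivalently: 131 - 2^8 = 131 - 256 = -125.)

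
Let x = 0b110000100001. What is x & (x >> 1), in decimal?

x = 110000100001 = 3105
x>>1 = 011000010000
AND  = 010000000000 = 1024
(x & (x >> 1) has a 1 wherever x has two consecutive 1 bits.)

1024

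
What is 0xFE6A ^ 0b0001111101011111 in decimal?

57653

0xFE6A = 1111111001101010
b = 0001111101011111
XOR → 1110000100110101 = 57653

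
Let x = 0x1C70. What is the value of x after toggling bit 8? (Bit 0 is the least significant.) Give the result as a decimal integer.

7536

x = 1110001110000
bit 8 is currently 0; toggle it via x ^ (1 << 8) = x ^ 256
→ 1110101110000 = 7536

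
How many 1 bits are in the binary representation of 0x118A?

5

0x118A = 1000110001010
Count the 1s: 1 + 1 + 1 + 1 + 1 = 5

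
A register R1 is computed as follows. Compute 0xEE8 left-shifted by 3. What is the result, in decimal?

0xEE8 = 000111011101000
shift left by 3 → 111011101000000 = 30528
(equivalently, 3816 × 2^3 = 3816 × 8)

30528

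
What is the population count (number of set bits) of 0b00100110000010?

4

n = 100110000010
Count the 1s: 1 + 1 + 1 + 1 = 4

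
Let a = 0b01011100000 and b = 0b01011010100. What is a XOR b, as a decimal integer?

52

a = 1011100000
b = 1011010100
XOR → 0000110100 = 52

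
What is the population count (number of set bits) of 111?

111 = 1101111
Count the 1s: 1 + 1 + 1 + 1 + 1 + 1 = 6

6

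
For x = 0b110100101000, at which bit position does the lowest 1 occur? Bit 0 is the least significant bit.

3

0b110100101000 = 110100101000
Trailing zeros: 3, so the lowest set bit is bit 3 (value 8).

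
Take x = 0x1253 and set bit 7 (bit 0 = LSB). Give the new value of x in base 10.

4819

x = 1001001010011
bit 7 is currently 0; set it via x | (1 << 7) = x | 128
→ 1001011010011 = 4819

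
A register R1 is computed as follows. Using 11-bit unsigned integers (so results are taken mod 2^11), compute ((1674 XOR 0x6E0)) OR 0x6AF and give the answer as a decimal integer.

1775

1674 = 11010001010
0x6E0 = 11011100000
→ XOR → 00001101010 = 106
0x6AF = 11010101111
→ OR → 11011101111 = 1775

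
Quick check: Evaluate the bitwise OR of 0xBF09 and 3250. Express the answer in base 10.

0xBF09 = 1011111100001001
3250 = 0000110010110010
 OR → 1011111110111011 = 49083

49083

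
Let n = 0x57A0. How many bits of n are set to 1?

0x57A0 = 101011110100000
Count the 1s: 1 + 1 + 1 + 1 + 1 + 1 + 1 = 7

7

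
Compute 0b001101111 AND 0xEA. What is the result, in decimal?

106

a = 01101111
0xEA = 11101010
AND → 01101010 = 106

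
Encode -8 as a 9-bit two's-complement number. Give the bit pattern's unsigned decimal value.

504

8 in 9 bits: 000001000
Invert: 111110111
Add 1:  111111000 = 504
(Check: 2^9 - 8 = 512 - 8 = 504.)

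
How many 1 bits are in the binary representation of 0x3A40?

0x3A40 = 11101001000000
Count the 1s: 1 + 1 + 1 + 1 + 1 = 5

5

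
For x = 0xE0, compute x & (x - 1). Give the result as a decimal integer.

192

x = 11100000 = 224
x - 1 = 11011111
AND   = 11000000 = 192
(x & (x - 1) clears the lowest set bit of x.)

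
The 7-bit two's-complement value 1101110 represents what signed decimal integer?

-18

pattern = 1101110 (MSB is 1 ⇒ negative)
Invert: 0010001, add 1 → 0010010 = 18, so the value is -18.
(Equivalently: 110 - 2^7 = 110 - 128 = -18.)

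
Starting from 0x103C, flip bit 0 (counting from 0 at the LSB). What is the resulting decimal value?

x = 1000000111100
bit 0 is currently 0; toggle it via x ^ (1 << 0) = x ^ 1
→ 1000000111101 = 4157

4157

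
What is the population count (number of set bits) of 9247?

9247 = 10010000011111
Count the 1s: 1 + 1 + 1 + 1 + 1 + 1 + 1 = 7

7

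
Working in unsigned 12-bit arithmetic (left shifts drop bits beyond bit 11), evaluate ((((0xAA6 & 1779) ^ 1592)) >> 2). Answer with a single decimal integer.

294

0xAA6 = 101010100110
1779 = 011011110011
→ & → 001010100010 = 674
1592 = 011000111000
→ ^ → 010010011010 = 1178
→ >> 2 → 000100100110 = 294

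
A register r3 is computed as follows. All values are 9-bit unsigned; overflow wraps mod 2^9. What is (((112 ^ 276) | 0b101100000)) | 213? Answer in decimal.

501

112 = 001110000
276 = 100010100
→ ^ → 101100100 = 356
0b101100000 = 101100000
→ | → 101100100 = 356
213 = 011010101
→ | → 111110101 = 501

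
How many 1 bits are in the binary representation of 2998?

8

2998 = 101110110110
Count the 1s: 1 + 1 + 1 + 1 + 1 + 1 + 1 + 1 = 8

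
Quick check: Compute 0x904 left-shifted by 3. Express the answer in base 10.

0x904 = 000100100000100
shift left by 3 → 100100000100000 = 18464
(equivalently, 2308 × 2^3 = 2308 × 8)

18464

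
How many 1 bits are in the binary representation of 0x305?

0x305 = 1100000101
Count the 1s: 1 + 1 + 1 + 1 = 4

4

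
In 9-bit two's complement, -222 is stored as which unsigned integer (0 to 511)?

222 in 9 bits: 011011110
Invert: 100100001
Add 1:  100100010 = 290
(Check: 2^9 - 222 = 512 - 222 = 290.)

290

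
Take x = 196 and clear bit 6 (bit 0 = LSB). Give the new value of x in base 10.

x = 000011000100
bit 6 is currently 1; clear it via x & ~(1 << 6) = x & ~64
→ 000010000100 = 132

132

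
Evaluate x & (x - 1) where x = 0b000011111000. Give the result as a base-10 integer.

240

x = 11111000 = 248
x - 1 = 11110111
AND   = 11110000 = 240
(x & (x - 1) clears the lowest set bit of x.)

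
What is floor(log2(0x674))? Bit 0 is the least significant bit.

10

0x674 = 11001110100
The topmost 1 is at position 10 (since 2^10 = 1024 ≤ 1652 < 2048).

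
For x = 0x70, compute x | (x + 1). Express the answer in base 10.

x = 1110000 = 112
x + 1 = 1110001
OR    = 1110001 = 113
(x | (x + 1) sets the lowest cleared bit.)

113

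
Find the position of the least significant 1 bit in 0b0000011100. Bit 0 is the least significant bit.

0b0000011100 = 11100
Trailing zeros: 2, so the lowest set bit is bit 2 (value 4).

2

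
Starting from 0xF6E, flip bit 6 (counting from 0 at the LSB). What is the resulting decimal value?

3886

x = 111101101110
bit 6 is currently 1; toggle it via x ^ (1 << 6) = x ^ 64
→ 111100101110 = 3886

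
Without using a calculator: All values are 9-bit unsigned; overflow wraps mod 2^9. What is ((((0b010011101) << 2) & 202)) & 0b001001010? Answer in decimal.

0b010011101 = 010011101
→ << 2 (mod 2^9) → 001110100 = 116
202 = 011001010
→ & → 001000000 = 64
0b001001010 = 001001010
→ & → 001000000 = 64

64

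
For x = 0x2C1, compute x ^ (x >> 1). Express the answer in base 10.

x = 1011000001 = 705
x>>1 = 0101100000
XOR  = 1110100001 = 929
(x ^ (x >> 1) gives the standard binary-reflected Gray code of x.)

929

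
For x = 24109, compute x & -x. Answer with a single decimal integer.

x = 101111000101101 = 24109
-x (two's complement) = …010000111010011
AND   = 000000000000001 = 1
(x & -x isolates the lowest set bit of x.)

1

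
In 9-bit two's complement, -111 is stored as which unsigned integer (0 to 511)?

401

111 in 9 bits: 001101111
Invert: 110010000
Add 1:  110010001 = 401
(Check: 2^9 - 111 = 512 - 111 = 401.)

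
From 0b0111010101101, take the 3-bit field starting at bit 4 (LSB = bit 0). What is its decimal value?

2

v = 0111010101101
Shift right by 4: 011101010
Mask low 3 bits: 010 = 2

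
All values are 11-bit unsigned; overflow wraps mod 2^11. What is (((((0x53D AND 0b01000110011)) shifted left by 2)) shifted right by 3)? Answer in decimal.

24

0x53D = 10100111101
0b01000110011 = 01000110011
→ AND → 00000110001 = 49
→ shifted left by 2 (mod 2^11) → 00011000100 = 196
→ shifted right by 3 → 00000011000 = 24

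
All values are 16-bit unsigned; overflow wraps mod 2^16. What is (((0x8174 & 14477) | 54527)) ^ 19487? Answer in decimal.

0x8174 = 1000000101110100
14477 = 0011100010001101
→ & → 0000000000000100 = 4
54527 = 1101010011111111
→ | → 1101010011111111 = 54527
19487 = 0100110000011111
→ ^ → 1001100011100000 = 39136

39136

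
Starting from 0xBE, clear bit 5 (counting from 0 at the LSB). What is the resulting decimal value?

158

x = 010111110
bit 5 is currently 1; clear it via x & ~(1 << 5) = x & ~32
→ 010011110 = 158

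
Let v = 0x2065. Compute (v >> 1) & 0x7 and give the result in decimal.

v = 10000001100101
Shift right by 1: 1000000110010
Mask low 3 bits: 010 = 2

2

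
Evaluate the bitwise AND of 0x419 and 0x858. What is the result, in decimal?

24

0x419 = 010000011001
0x858 = 100001011000
AND → 000000011000 = 24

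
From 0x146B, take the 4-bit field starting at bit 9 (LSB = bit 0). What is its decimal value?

10

v = 1010001101011
Shift right by 9: 1010
Mask low 4 bits: 1010 = 10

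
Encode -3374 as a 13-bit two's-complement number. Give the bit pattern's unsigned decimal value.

3374 in 13 bits: 0110100101110
Invert: 1001011010001
Add 1:  1001011010010 = 4818
(Check: 2^13 - 3374 = 8192 - 3374 = 4818.)

4818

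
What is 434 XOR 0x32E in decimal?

668

434 = 0110110010
0x32E = 1100101110
XOR → 1010011100 = 668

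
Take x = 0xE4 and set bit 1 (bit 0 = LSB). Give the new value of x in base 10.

230

x = 00011100100
bit 1 is currently 0; set it via x | (1 << 1) = x | 2
→ 00011100110 = 230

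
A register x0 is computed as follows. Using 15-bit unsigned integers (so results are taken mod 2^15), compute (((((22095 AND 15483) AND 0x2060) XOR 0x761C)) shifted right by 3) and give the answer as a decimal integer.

3787

22095 = 101011001001111
15483 = 011110001111011
→ AND → 001010001001011 = 5195
0x2060 = 010000001100000
→ AND → 000000001000000 = 64
0x761C = 111011000011100
→ XOR → 111011001011100 = 30300
→ shifted right by 3 → 000111011001011 = 3787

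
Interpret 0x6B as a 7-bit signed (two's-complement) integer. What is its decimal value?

pattern = 1101011 (MSB is 1 ⇒ negative)
Invert: 0010100, add 1 → 0010101 = 21, so the value is -21.
(Equivalently: 107 - 2^7 = 107 - 128 = -21.)

-21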